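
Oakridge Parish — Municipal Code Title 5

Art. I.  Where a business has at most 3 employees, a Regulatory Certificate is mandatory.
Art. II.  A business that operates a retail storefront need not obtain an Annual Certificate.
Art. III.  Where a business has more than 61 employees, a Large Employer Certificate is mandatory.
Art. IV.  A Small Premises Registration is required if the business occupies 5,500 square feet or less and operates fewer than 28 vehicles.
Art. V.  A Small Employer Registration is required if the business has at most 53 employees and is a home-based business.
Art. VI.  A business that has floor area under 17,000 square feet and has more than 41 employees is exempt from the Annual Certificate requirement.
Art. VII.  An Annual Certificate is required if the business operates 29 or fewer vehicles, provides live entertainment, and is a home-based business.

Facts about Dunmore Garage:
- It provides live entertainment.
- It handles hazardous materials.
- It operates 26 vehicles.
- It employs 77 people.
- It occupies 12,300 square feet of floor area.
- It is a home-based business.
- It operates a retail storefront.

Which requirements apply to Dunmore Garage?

Large Employer Certificate

Art. I. employees 77 > 3 → Regulatory Certificate not required.
Art. II. operates a retail storefront → exempt from Annual Certificate.
Art. III. employees 77 > 61 → Large Employer Certificate required.
Art. IV. floor area 12,300 square feet > 5,500 square feet; vehicles 26 < 28 → Small Premises Registration not required.
Art. V. employees 77 > 53; is a home-based business → Small Employer Registration not required.
Art. VI. floor area 12,300 square feet < 17,000 square feet; employees 77 > 41 → exempt from Annual Certificate.
Art. VII. vehicles 26 ≤ 29; provides live entertainment; is a home-based business → Annual Certificate required.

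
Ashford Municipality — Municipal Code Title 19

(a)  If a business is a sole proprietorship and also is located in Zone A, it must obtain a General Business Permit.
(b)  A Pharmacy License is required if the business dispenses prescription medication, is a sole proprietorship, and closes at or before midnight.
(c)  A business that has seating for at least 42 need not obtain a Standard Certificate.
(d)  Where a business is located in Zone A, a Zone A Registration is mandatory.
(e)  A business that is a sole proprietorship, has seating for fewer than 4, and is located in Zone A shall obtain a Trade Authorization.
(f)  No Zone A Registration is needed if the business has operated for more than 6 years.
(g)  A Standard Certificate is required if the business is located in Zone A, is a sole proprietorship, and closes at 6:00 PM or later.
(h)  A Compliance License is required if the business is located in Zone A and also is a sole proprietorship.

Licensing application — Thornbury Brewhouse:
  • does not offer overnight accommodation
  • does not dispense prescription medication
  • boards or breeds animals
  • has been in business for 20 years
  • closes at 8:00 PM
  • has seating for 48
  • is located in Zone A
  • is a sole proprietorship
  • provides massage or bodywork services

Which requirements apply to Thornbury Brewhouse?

(a) is a sole proprietorship; is located in Zone A → General Business Permit required.
(b) does not dispense prescription medication; is a sole proprietorship; closes 8:00 PM, at/before midnight → Pharmacy License not required.
(c) seating 48 ≥ 42 → exempt from Standard Certificate.
(d) is located in Zone A → Zone A Registration required.
(e) is a sole proprietorship; seating 48 ≥ 4; is located in Zone A → Trade Authorization not required.
(f) years in business 20 > 6 → exempt from Zone A Registration.
(g) is located in Zone A; is a sole proprietorship; closes 8:00 PM, after 6:00 PM → Standard Certificate required.
(h) is located in Zone A; is a sole proprietorship → Compliance License required.

Compliance License, General Business Permit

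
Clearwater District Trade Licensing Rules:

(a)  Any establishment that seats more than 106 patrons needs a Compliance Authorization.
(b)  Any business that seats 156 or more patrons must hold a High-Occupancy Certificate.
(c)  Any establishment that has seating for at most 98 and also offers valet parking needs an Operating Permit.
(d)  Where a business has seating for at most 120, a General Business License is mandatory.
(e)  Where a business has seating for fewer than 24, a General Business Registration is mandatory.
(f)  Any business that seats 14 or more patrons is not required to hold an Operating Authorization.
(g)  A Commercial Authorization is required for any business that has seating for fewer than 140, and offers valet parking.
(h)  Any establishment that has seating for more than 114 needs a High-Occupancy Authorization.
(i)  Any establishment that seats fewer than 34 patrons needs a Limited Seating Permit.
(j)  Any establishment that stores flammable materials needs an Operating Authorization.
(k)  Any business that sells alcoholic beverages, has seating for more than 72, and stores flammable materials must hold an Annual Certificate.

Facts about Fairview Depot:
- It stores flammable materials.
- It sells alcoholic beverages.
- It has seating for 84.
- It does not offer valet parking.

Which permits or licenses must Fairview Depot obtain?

Annual Certificate, General Business License

(a) seating 84 ≤ 106 → Compliance Authorization not required.
(b) seating 84 < 156 → High-Occupancy Certificate not required.
(c) seating 84 ≤ 98; does not offer valet parking → Operating Permit not required.
(d) seating 84 ≤ 120 → General Business License required.
(e) seating 84 ≥ 24 → General Business Registration not required.
(f) seating 84 ≥ 14 → exempt from Operating Authorization.
(g) seating 84 < 140; does not offer valet parking → Commercial Authorization not required.
(h) seating 84 ≤ 114 → High-Occupancy Authorization not required.
(i) seating 84 ≥ 34 → Limited Seating Permit not required.
(j) stores flammable materials → Operating Authorization required.
(k) sells alcoholic beverages; seating 84 > 72; stores flammable materials → Annual Certificate required.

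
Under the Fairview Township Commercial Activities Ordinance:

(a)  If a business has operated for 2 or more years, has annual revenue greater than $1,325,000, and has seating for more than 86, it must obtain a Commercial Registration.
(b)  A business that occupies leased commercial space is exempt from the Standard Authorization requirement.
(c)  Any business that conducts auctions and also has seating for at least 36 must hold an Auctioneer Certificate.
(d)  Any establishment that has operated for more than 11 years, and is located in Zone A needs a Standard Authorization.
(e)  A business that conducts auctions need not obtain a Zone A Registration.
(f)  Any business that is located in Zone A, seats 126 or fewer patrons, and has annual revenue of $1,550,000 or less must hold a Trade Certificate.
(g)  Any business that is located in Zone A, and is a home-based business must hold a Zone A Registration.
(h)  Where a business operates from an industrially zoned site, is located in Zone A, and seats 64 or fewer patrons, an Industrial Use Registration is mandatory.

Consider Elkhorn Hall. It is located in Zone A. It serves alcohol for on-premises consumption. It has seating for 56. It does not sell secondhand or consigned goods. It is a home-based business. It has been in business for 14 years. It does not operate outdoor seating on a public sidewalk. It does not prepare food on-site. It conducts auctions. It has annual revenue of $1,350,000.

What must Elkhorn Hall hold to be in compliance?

Auctioneer Certificate, Standard Authorization, Trade Certificate

(a) years in business 14 ≥ 2; revenue $1,350,000 > $1,325,000; seating 56 ≤ 86 → Commercial Registration not required.
(b) is a home-based business (not: occupies leased commercial space) → Standard Authorization exemption does not apply.
(c) conducts auctions; seating 56 ≥ 36 → Auctioneer Certificate required.
(d) years in business 14 > 11; is located in Zone A → Standard Authorization required.
(e) conducts auctions → exempt from Zone A Registration.
(f) is located in Zone A; seating 56 ≤ 126; revenue $1,350,000 ≤ $1,550,000 → Trade Certificate required.
(g) is located in Zone A; is a home-based business → Zone A Registration required.
(h) is a home-based business (not: operates from an industrially zoned site); is located in Zone A; seating 56 ≤ 64 → Industrial Use Registration not required.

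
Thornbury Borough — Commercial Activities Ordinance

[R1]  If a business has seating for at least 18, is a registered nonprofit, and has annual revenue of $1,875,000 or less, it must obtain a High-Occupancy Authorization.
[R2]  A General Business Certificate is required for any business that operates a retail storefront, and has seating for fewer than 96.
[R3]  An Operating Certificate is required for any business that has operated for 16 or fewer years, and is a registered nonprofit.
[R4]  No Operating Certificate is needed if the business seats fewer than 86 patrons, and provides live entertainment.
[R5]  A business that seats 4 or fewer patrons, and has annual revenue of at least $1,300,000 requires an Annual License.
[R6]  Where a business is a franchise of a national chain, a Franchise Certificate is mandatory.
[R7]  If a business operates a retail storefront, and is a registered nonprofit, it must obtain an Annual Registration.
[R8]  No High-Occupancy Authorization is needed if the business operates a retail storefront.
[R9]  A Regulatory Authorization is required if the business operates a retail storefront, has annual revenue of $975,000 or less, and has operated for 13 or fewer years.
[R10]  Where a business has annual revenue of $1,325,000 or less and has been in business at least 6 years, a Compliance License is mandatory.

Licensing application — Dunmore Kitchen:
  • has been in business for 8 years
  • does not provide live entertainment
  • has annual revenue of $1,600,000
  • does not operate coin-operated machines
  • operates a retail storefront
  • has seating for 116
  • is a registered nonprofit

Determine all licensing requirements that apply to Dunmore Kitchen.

[R1] seating 116 ≥ 18; is a registered nonprofit; revenue $1,600,000 ≤ $1,875,000 → High-Occupancy Authorization required.
[R2] operates a retail storefront; seating 116 ≥ 96 → General Business Certificate not required.
[R3] years in business 8 ≤ 16; is a registered nonprofit → Operating Certificate required.
[R4] seating 116 ≥ 86; does not provide live entertainment → Operating Certificate exemption does not apply.
[R5] seating 116 > 4; revenue $1,600,000 ≥ $1,300,000 → Annual License not required.
[R6] is a registered nonprofit (not: is a franchise of a national chain) → Franchise Certificate not required.
[R7] operates a retail storefront; is a registered nonprofit → Annual Registration required.
[R8] operates a retail storefront → exempt from High-Occupancy Authorization.
[R9] operates a retail storefront; revenue $1,600,000 > $975,000; years in business 8 ≤ 13 → Regulatory Authorization not required.
[R10] revenue $1,600,000 > $1,325,000; years in business 8 ≥ 6 → Compliance License not required.

Annual Registration, Operating Certificate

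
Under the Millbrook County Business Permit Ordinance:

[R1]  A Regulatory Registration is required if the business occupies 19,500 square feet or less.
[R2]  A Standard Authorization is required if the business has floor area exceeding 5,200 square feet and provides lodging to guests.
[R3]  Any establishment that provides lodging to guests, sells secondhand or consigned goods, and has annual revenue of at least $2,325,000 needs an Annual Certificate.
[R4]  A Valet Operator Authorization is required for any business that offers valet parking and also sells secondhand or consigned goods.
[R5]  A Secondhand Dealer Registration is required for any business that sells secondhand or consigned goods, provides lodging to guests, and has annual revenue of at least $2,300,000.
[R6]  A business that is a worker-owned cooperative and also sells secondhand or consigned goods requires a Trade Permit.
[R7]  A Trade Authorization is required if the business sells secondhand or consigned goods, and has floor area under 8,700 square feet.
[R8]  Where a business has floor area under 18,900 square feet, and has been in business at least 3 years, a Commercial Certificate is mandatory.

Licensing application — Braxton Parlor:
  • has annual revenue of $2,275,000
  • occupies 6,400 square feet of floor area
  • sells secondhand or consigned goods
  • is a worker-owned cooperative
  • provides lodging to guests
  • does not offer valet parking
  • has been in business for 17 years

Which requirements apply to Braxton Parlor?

[R1] floor area 6,400 square feet ≤ 19,500 square feet → Regulatory Registration required.
[R2] floor area 6,400 square feet > 5,200 square feet; provides lodging to guests → Standard Authorization required.
[R3] provides lodging to guests; sells secondhand or consigned goods; revenue $2,275,000 < $2,325,000 → Annual Certificate not required.
[R4] does not offer valet parking; sells secondhand or consigned goods → Valet Operator Authorization not required.
[R5] sells secondhand or consigned goods; provides lodging to guests; revenue $2,275,000 < $2,300,000 → Secondhand Dealer Registration not required.
[R6] is a worker-owned cooperative; sells secondhand or consigned goods → Trade Permit required.
[R7] sells secondhand or consigned goods; floor area 6,400 square feet < 8,700 square feet → Trade Authorization required.
[R8] floor area 6,400 square feet < 18,900 square feet; years in business 17 ≥ 3 → Commercial Certificate required.

Commercial Certificate, Regulatory Registration, Standard Authorization, Trade Authorization, Trade Permit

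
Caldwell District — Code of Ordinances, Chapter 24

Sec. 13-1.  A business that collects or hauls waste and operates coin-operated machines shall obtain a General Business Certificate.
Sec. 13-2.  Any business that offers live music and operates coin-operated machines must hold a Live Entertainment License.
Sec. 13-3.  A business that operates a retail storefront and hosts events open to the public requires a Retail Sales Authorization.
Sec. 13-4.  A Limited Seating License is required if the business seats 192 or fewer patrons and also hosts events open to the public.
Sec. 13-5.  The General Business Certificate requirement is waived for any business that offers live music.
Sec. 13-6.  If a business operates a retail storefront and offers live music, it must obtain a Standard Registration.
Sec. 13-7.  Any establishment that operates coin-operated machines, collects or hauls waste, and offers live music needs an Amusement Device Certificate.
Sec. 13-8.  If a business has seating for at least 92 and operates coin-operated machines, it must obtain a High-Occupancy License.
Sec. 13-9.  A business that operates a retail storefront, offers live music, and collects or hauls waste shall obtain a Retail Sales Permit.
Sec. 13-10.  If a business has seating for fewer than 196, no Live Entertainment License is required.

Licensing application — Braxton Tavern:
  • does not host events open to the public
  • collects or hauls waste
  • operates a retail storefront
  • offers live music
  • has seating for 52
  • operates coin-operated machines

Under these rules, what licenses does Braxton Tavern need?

Amusement Device Certificate, Retail Sales Permit, Standard Registration

Sec. 13-1. collects or hauls waste; operates coin-operated machines → General Business Certificate required.
Sec. 13-2. offers live music; operates coin-operated machines → Live Entertainment License required.
Sec. 13-3. operates a retail storefront; does not host events open to the public → Retail Sales Authorization not required.
Sec. 13-4. seating 52 ≤ 192; does not host events open to the public → Limited Seating License not required.
Sec. 13-5. offers live music → exempt from General Business Certificate.
Sec. 13-6. operates a retail storefront; offers live music → Standard Registration required.
Sec. 13-7. operates coin-operated machines; collects or hauls waste; offers live music → Amusement Device Certificate required.
Sec. 13-8. seating 52 < 92; operates coin-operated machines → High-Occupancy License not required.
Sec. 13-9. operates a retail storefront; offers live music; collects or hauls waste → Retail Sales Permit required.
Sec. 13-10. seating 52 < 196 → exempt from Live Entertainment License.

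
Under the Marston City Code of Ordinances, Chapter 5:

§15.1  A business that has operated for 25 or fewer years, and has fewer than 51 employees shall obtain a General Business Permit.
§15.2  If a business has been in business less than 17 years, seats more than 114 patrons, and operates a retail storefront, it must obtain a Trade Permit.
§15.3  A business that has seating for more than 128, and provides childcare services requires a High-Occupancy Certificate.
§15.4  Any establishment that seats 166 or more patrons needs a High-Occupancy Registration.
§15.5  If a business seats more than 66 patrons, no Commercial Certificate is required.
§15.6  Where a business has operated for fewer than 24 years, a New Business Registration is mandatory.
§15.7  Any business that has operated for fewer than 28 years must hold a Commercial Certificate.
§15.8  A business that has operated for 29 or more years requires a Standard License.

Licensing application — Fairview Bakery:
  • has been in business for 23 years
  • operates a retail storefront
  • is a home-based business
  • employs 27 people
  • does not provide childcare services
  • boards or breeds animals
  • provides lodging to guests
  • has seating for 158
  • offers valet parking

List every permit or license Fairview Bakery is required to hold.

General Business Permit, New Business Registration

§15.1 years in business 23 ≤ 25; employees 27 < 51 → General Business Permit required.
§15.2 years in business 23 ≥ 17; seating 158 > 114; operates a retail storefront → Trade Permit not required.
§15.3 seating 158 > 128; does not provide childcare services → High-Occupancy Certificate not required.
§15.4 seating 158 < 166 → High-Occupancy Registration not required.
§15.5 seating 158 > 66 → exempt from Commercial Certificate.
§15.6 years in business 23 < 24 → New Business Registration required.
§15.7 years in business 23 < 28 → Commercial Certificate required.
§15.8 years in business 23 < 29 → Standard License not required.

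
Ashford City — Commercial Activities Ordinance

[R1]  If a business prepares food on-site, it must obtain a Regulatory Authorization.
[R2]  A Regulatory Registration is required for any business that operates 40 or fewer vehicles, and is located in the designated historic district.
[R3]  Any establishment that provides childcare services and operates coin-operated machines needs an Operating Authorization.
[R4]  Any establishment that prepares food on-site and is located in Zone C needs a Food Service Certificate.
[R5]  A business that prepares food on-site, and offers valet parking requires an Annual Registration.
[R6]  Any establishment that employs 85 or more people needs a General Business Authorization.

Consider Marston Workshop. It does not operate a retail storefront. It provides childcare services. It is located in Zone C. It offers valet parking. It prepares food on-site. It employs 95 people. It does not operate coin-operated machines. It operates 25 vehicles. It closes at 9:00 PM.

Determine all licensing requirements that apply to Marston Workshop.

[R1] prepares food on-site → Regulatory Authorization required.
[R2] vehicles 25 ≤ 40; is located in Zone C (not: is located in the designated historic district) → Regulatory Registration not required.
[R3] provides childcare services; does not operate coin-operated machines → Operating Authorization not required.
[R4] prepares food on-site; is located in Zone C → Food Service Certificate required.
[R5] prepares food on-site; offers valet parking → Annual Registration required.
[R6] employees 95 ≥ 85 → General Business Authorization required.

Annual Registration, Food Service Certificate, General Business Authorization, Regulatory Authorization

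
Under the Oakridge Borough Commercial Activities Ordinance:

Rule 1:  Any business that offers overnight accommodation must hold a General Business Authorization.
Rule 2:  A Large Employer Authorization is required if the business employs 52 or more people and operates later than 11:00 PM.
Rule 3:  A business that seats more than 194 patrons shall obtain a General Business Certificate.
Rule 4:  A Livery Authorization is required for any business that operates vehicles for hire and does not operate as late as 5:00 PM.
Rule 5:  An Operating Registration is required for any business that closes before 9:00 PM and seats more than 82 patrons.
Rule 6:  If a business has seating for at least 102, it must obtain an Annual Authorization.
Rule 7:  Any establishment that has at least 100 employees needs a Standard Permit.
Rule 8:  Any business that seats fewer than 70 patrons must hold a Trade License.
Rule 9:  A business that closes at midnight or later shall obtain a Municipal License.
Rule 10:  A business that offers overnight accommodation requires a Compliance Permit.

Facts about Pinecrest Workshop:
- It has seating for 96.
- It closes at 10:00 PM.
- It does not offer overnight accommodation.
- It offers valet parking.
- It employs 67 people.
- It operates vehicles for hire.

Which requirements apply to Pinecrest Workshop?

Rule 1: does not offer overnight accommodation → General Business Authorization not required.
Rule 2: employees 67 ≥ 52; closes 10:00 PM, at/before 11:00 PM → Large Employer Authorization not required.
Rule 3: seating 96 ≤ 194 → General Business Certificate not required.
Rule 4: operates vehicles for hire; closes 10:00 PM, after 5:00 PM → Livery Authorization not required.
Rule 5: closes 10:00 PM, after 9:00 PM; seating 96 > 82 → Operating Registration not required.
Rule 6: seating 96 < 102 → Annual Authorization not required.
Rule 7: employees 67 < 100 → Standard Permit not required.
Rule 8: seating 96 ≥ 70 → Trade License not required.
Rule 9: closes 10:00 PM, at/before midnight → Municipal License not required.
Rule 10: does not offer overnight accommodation → Compliance Permit not required.

None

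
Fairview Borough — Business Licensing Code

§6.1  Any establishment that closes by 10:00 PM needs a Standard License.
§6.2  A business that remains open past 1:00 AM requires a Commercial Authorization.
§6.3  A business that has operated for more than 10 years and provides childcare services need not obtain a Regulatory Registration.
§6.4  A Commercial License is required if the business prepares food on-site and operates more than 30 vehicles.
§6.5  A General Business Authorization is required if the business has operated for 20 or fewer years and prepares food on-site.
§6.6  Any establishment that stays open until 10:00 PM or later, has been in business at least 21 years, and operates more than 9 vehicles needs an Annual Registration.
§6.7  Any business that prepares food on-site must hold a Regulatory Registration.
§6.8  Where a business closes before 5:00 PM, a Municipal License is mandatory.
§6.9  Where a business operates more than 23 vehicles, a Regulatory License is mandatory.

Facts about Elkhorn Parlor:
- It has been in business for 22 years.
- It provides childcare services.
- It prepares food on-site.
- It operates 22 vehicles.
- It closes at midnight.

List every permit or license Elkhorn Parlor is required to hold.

Annual Registration

§6.1 closes midnight, after 10:00 PM → Standard License not required.
§6.2 closes midnight, at/before 1:00 AM → Commercial Authorization not required.
§6.3 years in business 22 > 10; provides childcare services → exempt from Regulatory Registration.
§6.4 prepares food on-site; vehicles 22 ≤ 30 → Commercial License not required.
§6.5 years in business 22 > 20; prepares food on-site → General Business Authorization not required.
§6.6 closes midnight, after 10:00 PM; years in business 22 ≥ 21; vehicles 22 > 9 → Annual Registration required.
§6.7 prepares food on-site → Regulatory Registration required.
§6.8 closes midnight, after 5:00 PM → Municipal License not required.
§6.9 vehicles 22 ≤ 23 → Regulatory License not required.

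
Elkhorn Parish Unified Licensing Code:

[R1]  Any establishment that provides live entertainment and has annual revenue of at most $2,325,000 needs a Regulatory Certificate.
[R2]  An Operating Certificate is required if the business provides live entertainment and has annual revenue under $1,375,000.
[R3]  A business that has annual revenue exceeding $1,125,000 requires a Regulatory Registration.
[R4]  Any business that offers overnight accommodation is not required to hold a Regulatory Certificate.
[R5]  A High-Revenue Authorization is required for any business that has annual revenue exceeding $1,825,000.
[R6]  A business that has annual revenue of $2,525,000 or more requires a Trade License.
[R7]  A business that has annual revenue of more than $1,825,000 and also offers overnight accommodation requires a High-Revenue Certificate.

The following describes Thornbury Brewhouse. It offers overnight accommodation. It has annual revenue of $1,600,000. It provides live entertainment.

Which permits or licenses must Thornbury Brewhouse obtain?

[R1] provides live entertainment; revenue $1,600,000 ≤ $2,325,000 → Regulatory Certificate required.
[R2] provides live entertainment; revenue $1,600,000 ≥ $1,375,000 → Operating Certificate not required.
[R3] revenue $1,600,000 > $1,125,000 → Regulatory Registration required.
[R4] offers overnight accommodation → exempt from Regulatory Certificate.
[R5] revenue $1,600,000 ≤ $1,825,000 → High-Revenue Authorization not required.
[R6] revenue $1,600,000 < $2,525,000 → Trade License not required.
[R7] revenue $1,600,000 ≤ $1,825,000; offers overnight accommodation → High-Revenue Certificate not required.

Regulatory Registration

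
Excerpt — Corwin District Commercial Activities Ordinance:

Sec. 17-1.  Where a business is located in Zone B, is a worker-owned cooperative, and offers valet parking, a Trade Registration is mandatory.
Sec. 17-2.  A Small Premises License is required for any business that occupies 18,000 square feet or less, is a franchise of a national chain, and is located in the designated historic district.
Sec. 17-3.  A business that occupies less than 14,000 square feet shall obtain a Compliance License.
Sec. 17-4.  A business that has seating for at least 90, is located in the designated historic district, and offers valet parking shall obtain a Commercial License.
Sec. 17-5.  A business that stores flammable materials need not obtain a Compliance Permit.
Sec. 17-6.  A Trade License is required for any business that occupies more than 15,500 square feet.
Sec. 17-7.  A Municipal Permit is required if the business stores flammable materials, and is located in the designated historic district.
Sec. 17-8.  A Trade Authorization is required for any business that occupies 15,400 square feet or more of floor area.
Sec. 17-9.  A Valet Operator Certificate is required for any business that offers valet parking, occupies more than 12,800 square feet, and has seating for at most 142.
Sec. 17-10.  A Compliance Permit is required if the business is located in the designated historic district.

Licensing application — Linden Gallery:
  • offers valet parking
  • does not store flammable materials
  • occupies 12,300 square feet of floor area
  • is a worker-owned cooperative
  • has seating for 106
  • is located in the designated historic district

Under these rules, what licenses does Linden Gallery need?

Sec. 17-1. is located in the designated historic district (not: is located in Zone B); is a worker-owned cooperative; offers valet parking → Trade Registration not required.
Sec. 17-2. floor area 12,300 square feet ≤ 18,000 square feet; is a worker-owned cooperative (not: is a franchise of a national chain); is located in the designated historic district → Small Premises License not required.
Sec. 17-3. floor area 12,300 square feet < 14,000 square feet → Compliance License required.
Sec. 17-4. seating 106 ≥ 90; is located in the designated historic district; offers valet parking → Commercial License required.
Sec. 17-5. does not store flammable materials → Compliance Permit exemption does not apply.
Sec. 17-6. floor area 12,300 square feet ≤ 15,500 square feet → Trade License not required.
Sec. 17-7. does not store flammable materials; is located in the designated historic district → Municipal Permit not required.
Sec. 17-8. floor area 12,300 square feet < 15,400 square feet → Trade Authorization not required.
Sec. 17-9. offers valet parking; floor area 12,300 square feet ≤ 12,800 square feet; seating 106 ≤ 142 → Valet Operator Certificate not required.
Sec. 17-10. is located in the designated historic district → Compliance Permit required.

Commercial License, Compliance License, Compliance Permit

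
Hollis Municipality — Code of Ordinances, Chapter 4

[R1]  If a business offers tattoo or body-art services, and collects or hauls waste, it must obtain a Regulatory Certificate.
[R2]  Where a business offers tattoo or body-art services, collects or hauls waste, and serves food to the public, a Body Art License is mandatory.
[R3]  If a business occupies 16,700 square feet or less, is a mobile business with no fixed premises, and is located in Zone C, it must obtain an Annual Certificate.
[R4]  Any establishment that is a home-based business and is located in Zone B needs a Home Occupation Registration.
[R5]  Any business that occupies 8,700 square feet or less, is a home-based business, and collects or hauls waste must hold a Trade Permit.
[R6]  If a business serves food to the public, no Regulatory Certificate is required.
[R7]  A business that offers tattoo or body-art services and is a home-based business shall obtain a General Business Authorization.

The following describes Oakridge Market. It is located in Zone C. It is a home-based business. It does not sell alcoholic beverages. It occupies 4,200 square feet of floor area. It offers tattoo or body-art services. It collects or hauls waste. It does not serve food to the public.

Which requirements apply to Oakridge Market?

General Business Authorization, Regulatory Certificate, Trade Permit

[R1] offers tattoo or body-art services; collects or hauls waste → Regulatory Certificate required.
[R2] offers tattoo or body-art services; collects or hauls waste; does not serve food to the public → Body Art License not required.
[R3] floor area 4,200 square feet ≤ 16,700 square feet; is a home-based business (not: is a mobile business with no fixed premises); is located in Zone C → Annual Certificate not required.
[R4] is a home-based business; is located in Zone C (not: is located in Zone B) → Home Occupation Registration not required.
[R5] floor area 4,200 square feet ≤ 8,700 square feet; is a home-based business; collects or hauls waste → Trade Permit required.
[R6] does not serve food to the public → Regulatory Certificate exemption does not apply.
[R7] offers tattoo or body-art services; is a home-based business → General Business Authorization required.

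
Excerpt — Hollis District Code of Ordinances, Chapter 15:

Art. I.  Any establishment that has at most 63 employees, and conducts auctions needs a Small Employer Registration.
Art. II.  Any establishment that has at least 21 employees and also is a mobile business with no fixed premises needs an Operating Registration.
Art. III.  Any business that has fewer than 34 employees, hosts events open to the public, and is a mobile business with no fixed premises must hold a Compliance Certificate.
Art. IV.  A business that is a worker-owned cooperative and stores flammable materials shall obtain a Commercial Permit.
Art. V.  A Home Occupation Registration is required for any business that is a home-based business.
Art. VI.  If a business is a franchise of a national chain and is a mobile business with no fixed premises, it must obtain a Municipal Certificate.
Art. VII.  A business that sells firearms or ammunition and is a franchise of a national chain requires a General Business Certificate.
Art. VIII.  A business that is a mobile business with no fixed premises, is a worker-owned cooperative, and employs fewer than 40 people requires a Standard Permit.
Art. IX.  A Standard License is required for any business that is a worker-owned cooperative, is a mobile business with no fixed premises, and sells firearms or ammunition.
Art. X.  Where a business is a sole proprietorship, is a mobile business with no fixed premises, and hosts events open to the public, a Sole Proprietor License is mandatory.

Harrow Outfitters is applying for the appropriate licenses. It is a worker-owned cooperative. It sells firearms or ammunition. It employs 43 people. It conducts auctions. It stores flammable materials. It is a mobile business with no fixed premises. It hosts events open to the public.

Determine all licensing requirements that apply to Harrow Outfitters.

Commercial Permit, Operating Registration, Small Employer Registration, Standard License

Art. I. employees 43 ≤ 63; conducts auctions → Small Employer Registration required.
Art. II. employees 43 ≥ 21; is a mobile business with no fixed premises → Operating Registration required.
Art. III. employees 43 ≥ 34; hosts events open to the public; is a mobile business with no fixed premises → Compliance Certificate not required.
Art. IV. is a worker-owned cooperative; stores flammable materials → Commercial Permit required.
Art. V. is a mobile business with no fixed premises (not: is a home-based business) → Home Occupation Registration not required.
Art. VI. is a worker-owned cooperative (not: is a franchise of a national chain); is a mobile business with no fixed premises → Municipal Certificate not required.
Art. VII. sells firearms or ammunition; is a worker-owned cooperative (not: is a franchise of a national chain) → General Business Certificate not required.
Art. VIII. is a mobile business with no fixed premises; is a worker-owned cooperative; employees 43 ≥ 40 → Standard Permit not required.
Art. IX. is a worker-owned cooperative; is a mobile business with no fixed premises; sells firearms or ammunition → Standard License required.
Art. X. is a worker-owned cooperative (not: is a sole proprietorship); is a mobile business with no fixed premises; hosts events open to the public → Sole Proprietor License not required.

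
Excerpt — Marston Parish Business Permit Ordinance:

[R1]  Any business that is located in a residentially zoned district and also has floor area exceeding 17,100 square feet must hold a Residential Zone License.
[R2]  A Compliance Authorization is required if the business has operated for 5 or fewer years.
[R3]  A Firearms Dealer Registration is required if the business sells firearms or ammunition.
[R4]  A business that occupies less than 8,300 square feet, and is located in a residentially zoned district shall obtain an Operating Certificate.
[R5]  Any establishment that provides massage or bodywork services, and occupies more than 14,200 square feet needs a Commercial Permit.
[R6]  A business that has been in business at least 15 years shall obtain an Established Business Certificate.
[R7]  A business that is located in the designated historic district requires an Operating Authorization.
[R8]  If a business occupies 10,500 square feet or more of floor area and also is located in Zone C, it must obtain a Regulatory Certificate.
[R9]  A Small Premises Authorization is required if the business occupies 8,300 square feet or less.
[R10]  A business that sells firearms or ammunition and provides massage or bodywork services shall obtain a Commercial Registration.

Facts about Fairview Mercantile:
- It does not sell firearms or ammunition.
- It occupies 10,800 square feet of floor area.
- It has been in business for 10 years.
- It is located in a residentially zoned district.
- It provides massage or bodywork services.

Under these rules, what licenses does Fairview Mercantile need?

[R1] is located in a residentially zoned district; floor area 10,800 square feet ≤ 17,100 square feet → Residential Zone License not required.
[R2] years in business 10 > 5 → Compliance Authorization not required.
[R3] does not sell firearms or ammunition → Firearms Dealer Registration not required.
[R4] floor area 10,800 square feet ≥ 8,300 square feet; is located in a residentially zoned district → Operating Certificate not required.
[R5] provides massage or bodywork services; floor area 10,800 square feet ≤ 14,200 square feet → Commercial Permit not required.
[R6] years in business 10 < 15 → Established Business Certificate not required.
[R7] is located in a residentially zoned district (not: is located in the designated historic district) → Operating Authorization not required.
[R8] floor area 10,800 square feet ≥ 10,500 square feet; is located in a residentially zoned district (not: is located in Zone C) → Regulatory Certificate not required.
[R9] floor area 10,800 square feet > 8,300 square feet → Small Premises Authorization not required.
[R10] does not sell firearms or ammunition; provides massage or bodywork services → Commercial Registration not required.

None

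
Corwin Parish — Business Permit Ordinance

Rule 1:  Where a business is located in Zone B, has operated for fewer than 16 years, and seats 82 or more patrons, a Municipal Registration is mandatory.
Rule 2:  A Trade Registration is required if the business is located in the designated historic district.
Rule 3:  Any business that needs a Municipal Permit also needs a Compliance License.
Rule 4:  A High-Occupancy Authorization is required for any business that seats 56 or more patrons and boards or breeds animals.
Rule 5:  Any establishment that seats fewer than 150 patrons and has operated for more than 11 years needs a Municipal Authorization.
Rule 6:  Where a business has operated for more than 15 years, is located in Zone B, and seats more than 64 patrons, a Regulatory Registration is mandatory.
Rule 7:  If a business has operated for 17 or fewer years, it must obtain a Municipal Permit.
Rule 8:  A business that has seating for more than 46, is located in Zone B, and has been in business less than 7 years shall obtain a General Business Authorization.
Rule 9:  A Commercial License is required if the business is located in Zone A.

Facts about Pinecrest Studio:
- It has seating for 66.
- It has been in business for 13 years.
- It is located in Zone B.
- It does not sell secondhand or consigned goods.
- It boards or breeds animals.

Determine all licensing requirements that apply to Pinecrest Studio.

Compliance License, High-Occupancy Authorization, Municipal Authorization, Municipal Permit

Rule 1: is located in Zone B; years in business 13 < 16; seating 66 < 82 → Municipal Registration not required.
Rule 2: is located in Zone B (not: is located in the designated historic district) → Trade Registration not required.
Rule 3: Municipal Permit is required → Compliance License also required.
Rule 4: seating 66 ≥ 56; boards or breeds animals → High-Occupancy Authorization required.
Rule 5: seating 66 < 150; years in business 13 > 11 → Municipal Authorization required.
Rule 6: years in business 13 ≤ 15; is located in Zone B; seating 66 > 64 → Regulatory Registration not required.
Rule 7: years in business 13 ≤ 17 → Municipal Permit required.
Rule 8: seating 66 > 46; is located in Zone B; years in business 13 ≥ 7 → General Business Authorization not required.
Rule 9: is located in Zone B (not: is located in Zone A) → Commercial License not required.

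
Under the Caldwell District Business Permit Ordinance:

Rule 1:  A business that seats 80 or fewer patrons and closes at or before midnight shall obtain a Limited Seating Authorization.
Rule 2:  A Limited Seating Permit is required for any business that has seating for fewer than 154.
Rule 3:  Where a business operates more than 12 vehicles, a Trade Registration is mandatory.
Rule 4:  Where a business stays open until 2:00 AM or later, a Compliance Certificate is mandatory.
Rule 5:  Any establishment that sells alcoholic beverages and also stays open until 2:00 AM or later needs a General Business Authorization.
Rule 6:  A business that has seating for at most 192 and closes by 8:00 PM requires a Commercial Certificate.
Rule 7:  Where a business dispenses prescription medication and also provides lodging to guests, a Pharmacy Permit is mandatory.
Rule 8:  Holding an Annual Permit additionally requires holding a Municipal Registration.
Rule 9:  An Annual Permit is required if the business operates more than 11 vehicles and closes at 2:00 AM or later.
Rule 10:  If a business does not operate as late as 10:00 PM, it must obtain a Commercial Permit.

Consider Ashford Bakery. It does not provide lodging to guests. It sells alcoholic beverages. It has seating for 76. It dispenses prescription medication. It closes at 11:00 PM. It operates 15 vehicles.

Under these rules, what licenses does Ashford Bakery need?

Rule 1: seating 76 ≤ 80; closes 11:00 PM, at/before midnight → Limited Seating Authorization required.
Rule 2: seating 76 < 154 → Limited Seating Permit required.
Rule 3: vehicles 15 > 12 → Trade Registration required.
Rule 4: closes 11:00 PM, at/before 2:00 AM → Compliance Certificate not required.
Rule 5: sells alcoholic beverages; closes 11:00 PM, at/before 2:00 AM → General Business Authorization not required.
Rule 6: seating 76 ≤ 192; closes 11:00 PM, after 8:00 PM → Commercial Certificate not required.
Rule 7: dispenses prescription medication; does not provide lodging to guests → Pharmacy Permit not required.
Rule 8: Annual Permit is not required → no effect.
Rule 9: vehicles 15 > 11; closes 11:00 PM, at/before 2:00 AM → Annual Permit not required.
Rule 10: closes 11:00 PM, after 10:00 PM → Commercial Permit not required.

Limited Seating Authorization, Limited Seating Permit, Trade Registration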